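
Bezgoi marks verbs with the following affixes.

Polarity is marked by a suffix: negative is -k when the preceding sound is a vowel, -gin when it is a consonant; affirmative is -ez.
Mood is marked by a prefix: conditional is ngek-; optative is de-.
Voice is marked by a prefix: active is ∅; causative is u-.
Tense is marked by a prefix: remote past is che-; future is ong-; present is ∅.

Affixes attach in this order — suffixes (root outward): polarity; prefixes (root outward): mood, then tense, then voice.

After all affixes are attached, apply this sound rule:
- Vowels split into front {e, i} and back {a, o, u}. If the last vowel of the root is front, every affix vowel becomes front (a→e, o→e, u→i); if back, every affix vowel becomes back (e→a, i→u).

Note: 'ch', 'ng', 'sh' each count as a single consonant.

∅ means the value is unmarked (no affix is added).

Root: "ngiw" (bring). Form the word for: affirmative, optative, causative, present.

Attach mood optative de- → dengiw.
tense = present: zero marking, form stays dengiw.
Attach voice causative u- → udengiw.
Attach polarity affirmative -ez → udengiwez.
Apply vowel harmony: udengiwez → idengiwez.

idengiwez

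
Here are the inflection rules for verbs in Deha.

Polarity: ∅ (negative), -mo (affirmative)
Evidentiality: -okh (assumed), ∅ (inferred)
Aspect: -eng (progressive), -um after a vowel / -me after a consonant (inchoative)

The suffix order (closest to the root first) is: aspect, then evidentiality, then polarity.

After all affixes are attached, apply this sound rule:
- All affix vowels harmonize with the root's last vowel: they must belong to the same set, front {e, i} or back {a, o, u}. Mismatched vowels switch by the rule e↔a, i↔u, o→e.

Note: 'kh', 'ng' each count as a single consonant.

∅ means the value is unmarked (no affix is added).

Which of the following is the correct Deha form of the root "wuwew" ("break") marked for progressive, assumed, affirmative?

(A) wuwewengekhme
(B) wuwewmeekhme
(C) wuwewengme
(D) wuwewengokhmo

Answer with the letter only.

A

Attach aspect progressive -eng → wuweweng.
Attach evidentiality assumed -okh → wuwewengokh.
Attach polarity affirmative -mo → wuwewengokhmo.
Apply vowel harmony: wuwewengokhmo → wuwewengekhme.
So the correct form is wuwewengekhme, option (A).
(B) wuwewmeekhme is wrong: it uses inchoative instead of progressive for aspect.
(D) wuwewengokhmo is wrong: it fails to apply the sound rule(s).
(C) wuwewengme is wrong: it uses inferred instead of assumed for evidentiality.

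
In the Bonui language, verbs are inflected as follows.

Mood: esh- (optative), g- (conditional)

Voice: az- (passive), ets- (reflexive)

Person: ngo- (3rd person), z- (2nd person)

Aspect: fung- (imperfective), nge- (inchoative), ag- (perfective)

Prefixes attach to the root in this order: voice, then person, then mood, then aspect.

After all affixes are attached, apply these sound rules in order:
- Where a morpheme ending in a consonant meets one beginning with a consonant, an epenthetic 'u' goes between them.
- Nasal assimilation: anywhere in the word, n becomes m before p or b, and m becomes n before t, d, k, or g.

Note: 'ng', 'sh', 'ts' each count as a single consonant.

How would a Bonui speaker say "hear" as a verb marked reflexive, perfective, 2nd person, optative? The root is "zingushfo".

ageshuzetsuzingushfo

Attach voice reflexive ets- → etszingushfo.
Attach person 2nd person z- → zetszingushfo.
Attach mood optative esh- → eshzetszingushfo.
Attach aspect perfective ag- → ageshzetszingushfo.
Apply epenthesis: ageshzetszingushfo → ageshuzetsuzingushfo.
Nasal assimilation: no change.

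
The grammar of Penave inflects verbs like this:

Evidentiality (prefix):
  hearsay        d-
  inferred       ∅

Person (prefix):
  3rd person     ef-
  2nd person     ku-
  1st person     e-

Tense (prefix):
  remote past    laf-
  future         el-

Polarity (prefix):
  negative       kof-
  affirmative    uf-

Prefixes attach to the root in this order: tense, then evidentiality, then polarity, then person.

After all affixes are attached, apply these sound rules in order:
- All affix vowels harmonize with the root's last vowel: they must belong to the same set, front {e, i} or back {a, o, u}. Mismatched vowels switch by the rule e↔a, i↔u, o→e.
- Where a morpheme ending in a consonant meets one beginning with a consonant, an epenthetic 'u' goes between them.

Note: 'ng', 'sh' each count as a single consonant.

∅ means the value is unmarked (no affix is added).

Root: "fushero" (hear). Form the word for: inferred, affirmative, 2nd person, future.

Attach tense future el- → elfushero.
evidentiality = inferred: zero marking, form stays elfushero.
Attach polarity affirmative uf- → ufelfushero.
Attach person 2nd person ku- → kuufelfushero.
Apply vowel harmony: kuufelfushero → kuufalfushero.
Apply epenthesis: kuufalfushero → kuufalufushero.

kuufalufushero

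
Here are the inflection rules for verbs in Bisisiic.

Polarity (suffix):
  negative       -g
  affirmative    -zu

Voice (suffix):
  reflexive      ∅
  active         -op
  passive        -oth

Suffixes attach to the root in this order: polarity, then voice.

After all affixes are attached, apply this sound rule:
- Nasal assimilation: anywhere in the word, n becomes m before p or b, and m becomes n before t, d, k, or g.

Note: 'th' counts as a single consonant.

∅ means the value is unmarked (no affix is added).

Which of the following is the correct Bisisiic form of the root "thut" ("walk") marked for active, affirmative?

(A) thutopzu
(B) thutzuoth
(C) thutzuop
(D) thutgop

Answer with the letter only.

C

Attach polarity affirmative -zu → thutzu.
Attach voice active -op → thutzuop.
Nasal assimilation: no change.
So the correct form is thutzuop, option (C).
(D) thutgop is wrong: it uses negative instead of affirmative for polarity.
(B) thutzuoth is wrong: it uses passive instead of active for voice.
(A) thutopzu is wrong: it has the affixes in the wrong order.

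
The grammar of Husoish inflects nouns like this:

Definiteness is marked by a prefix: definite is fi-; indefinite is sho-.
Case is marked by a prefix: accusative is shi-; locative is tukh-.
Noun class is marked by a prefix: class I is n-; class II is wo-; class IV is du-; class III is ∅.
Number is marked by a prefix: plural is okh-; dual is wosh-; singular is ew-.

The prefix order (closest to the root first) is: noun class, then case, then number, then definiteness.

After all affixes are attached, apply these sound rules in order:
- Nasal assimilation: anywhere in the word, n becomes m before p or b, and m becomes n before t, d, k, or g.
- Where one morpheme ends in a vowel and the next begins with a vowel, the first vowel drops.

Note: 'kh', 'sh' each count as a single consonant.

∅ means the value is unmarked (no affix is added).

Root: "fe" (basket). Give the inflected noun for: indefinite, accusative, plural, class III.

shokhshife

noun class = class III: zero marking, form stays fe.
Attach case accusative shi- → shife.
Attach number plural okh- → okhshife.
Attach definiteness indefinite sho- → shookhshife.
Nasal assimilation: no change.
Apply vowel deletion: shookhshife → shokhshife.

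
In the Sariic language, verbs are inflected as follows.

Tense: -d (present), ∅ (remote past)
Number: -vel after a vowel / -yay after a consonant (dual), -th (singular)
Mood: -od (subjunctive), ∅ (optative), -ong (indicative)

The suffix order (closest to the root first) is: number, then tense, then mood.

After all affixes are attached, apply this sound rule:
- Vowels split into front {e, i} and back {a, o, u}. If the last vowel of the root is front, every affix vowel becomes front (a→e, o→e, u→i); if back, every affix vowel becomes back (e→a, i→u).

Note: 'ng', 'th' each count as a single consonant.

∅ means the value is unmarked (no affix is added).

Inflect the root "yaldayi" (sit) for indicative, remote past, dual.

Attach number dual -vel (after vowel 'i') → yaldayivel.
tense = remote past: zero marking, form stays yaldayivel.
Attach mood indicative -ong → yaldayivelong.
Apply vowel harmony: yaldayivelong → yaldayiveleng.

yaldayiveleng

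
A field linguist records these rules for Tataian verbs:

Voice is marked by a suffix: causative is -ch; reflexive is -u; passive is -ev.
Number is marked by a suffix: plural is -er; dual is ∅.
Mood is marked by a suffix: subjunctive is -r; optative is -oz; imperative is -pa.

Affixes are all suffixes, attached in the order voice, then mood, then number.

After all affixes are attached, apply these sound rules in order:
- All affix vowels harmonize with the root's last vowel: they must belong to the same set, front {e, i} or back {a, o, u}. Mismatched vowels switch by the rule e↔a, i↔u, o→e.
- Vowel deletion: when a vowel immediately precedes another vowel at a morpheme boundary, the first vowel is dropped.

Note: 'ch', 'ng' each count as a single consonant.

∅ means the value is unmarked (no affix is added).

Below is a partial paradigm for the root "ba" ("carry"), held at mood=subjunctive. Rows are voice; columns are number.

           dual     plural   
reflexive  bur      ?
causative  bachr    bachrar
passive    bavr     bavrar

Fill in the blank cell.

burar

Attach voice reflexive -u → bau.
Attach mood subjunctive -r → baur.
Attach number plural -er → baurer.
Apply vowel harmony: baurer → baurar.
Apply vowel deletion: baurar → burar.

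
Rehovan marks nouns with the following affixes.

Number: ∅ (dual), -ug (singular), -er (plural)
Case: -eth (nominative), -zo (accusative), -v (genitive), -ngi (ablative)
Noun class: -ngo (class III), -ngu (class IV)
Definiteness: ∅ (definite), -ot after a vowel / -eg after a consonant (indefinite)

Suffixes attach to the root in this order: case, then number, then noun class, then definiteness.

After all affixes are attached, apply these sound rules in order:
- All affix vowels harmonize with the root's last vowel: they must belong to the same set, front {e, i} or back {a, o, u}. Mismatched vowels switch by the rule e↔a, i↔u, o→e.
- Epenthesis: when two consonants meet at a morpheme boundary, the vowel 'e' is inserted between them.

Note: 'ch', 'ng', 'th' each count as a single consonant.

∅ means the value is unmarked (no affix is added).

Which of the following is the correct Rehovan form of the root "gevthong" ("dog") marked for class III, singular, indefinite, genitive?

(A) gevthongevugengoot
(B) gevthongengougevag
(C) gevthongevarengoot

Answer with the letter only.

A

Attach case genitive -v → gevthongv.
Attach number singular -ug → gevthongvug.
Attach noun class class III -ngo → gevthongvugngo.
Attach definiteness indefinite -ot (after vowel 'o') → gevthongvugngoot.
Vowel harmony: no change.
Apply epenthesis: gevthongvugngoot → gevthongevugengoot.
So the correct form is gevthongevugengoot, option (A).
(B) gevthongengougevag is wrong: it has the affixes in the wrong order.
(C) gevthongevarengoot is wrong: it uses plural instead of singular for number.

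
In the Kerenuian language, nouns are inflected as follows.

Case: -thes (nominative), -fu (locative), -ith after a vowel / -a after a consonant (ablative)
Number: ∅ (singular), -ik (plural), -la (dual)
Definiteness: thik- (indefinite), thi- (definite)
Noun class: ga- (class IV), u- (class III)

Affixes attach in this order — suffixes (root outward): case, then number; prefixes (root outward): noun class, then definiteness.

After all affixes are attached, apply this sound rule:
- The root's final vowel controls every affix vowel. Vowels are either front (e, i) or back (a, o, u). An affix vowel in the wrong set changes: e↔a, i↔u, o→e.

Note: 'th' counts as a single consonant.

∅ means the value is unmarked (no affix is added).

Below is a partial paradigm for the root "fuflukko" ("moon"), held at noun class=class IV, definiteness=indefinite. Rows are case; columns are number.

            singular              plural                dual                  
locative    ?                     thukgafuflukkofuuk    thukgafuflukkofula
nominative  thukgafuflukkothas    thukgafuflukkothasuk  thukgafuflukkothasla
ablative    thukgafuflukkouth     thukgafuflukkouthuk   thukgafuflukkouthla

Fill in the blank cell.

thukgafuflukkofu

Attach noun class class IV ga- → gafuflukko.
Attach definiteness indefinite thik- → thikgafuflukko.
Attach case locative -fu → thikgafuflukkofu.
number = singular: zero marking, form stays thikgafuflukkofu.
Apply vowel harmony: thikgafuflukkofu → thukgafuflukkofu.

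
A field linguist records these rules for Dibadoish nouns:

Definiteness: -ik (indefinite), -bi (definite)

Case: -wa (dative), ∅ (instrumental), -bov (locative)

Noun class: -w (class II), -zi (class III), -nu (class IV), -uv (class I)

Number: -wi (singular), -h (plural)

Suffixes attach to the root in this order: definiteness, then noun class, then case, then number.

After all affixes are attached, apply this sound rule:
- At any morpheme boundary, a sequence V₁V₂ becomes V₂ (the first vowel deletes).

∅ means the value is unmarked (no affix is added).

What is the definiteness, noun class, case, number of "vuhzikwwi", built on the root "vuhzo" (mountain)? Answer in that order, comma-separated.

indefinite, class II, instrumental, singular

Segment: vuhzo-ik-w-wi.
definiteness: -ik → indefinite.
noun class: -w → class II.
case: ∅ → instrumental.
number: -wi → singular.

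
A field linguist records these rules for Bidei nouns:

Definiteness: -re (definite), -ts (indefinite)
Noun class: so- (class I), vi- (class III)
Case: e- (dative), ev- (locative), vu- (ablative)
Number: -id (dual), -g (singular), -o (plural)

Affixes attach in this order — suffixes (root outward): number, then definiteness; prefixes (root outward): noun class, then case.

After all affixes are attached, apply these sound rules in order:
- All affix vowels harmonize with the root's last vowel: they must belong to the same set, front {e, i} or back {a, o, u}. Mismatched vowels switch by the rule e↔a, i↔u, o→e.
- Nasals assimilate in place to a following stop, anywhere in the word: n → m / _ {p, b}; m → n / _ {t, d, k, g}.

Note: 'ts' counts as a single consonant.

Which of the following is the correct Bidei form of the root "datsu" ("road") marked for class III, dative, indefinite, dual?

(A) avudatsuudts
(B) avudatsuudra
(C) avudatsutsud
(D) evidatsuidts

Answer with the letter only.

Attach number dual -id → datsuid.
Attach definiteness indefinite -ts → datsuidts.
Attach noun class class III vi- → vidatsuidts.
Attach case dative e- → evidatsuidts.
Apply vowel harmony: evidatsuidts → avudatsuudts.
Nasal assimilation: no change.
So the correct form is avudatsuudts, option (A).
(D) evidatsuidts is wrong: it fails to apply the sound rule(s).
(B) avudatsuudra is wrong: it uses definite instead of indefinite for definiteness.
(C) avudatsutsud is wrong: it has the affixes in the wrong order.

A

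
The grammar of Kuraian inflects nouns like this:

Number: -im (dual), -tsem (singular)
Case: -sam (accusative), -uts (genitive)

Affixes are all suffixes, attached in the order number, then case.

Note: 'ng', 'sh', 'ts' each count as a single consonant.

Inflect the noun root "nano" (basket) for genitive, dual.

Attach number dual -im → nanoim.
Attach case genitive -uts → nanoimuts.

nanoimuts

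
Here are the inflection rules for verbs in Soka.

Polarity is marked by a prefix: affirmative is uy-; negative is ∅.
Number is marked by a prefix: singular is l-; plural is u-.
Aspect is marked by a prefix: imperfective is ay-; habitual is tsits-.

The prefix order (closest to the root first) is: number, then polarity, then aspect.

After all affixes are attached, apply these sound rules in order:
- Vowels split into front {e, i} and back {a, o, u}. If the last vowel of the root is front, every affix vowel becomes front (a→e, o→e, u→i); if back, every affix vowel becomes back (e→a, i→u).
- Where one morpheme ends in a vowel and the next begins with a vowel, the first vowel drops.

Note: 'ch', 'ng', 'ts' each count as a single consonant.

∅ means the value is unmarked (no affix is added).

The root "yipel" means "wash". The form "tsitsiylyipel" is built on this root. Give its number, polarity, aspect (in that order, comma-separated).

Segment: tsits-uy-l-yipel.
number: l- → singular.
polarity: uy- → affirmative.
aspect: tsits- → habitual.

singular, affirmative, habitual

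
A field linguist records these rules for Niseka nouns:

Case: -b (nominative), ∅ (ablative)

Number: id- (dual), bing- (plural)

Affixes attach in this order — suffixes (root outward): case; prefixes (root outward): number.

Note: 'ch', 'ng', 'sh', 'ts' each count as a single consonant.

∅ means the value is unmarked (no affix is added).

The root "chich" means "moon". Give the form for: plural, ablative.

bingchich

case = ablative: zero marking, form stays chich.
Attach number plural bing- → bingchich.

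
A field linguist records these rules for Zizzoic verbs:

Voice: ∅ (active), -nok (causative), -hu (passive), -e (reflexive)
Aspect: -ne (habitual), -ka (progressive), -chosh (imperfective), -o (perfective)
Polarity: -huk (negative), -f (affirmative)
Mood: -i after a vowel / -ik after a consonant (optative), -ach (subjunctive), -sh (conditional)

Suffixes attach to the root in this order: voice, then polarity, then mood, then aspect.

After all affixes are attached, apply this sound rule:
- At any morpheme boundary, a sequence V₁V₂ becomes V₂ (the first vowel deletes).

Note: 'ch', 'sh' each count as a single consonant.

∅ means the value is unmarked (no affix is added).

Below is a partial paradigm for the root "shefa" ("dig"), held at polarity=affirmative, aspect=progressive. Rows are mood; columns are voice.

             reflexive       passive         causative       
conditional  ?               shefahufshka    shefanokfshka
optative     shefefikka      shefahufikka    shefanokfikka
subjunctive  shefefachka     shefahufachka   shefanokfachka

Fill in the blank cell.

Attach voice reflexive -e → shefae.
Attach polarity affirmative -f → shefaef.
Attach mood conditional -sh → shefaefsh.
Attach aspect progressive -ka → shefaefshka.
Apply vowel deletion: shefaefshka → shefefshka.

shefefshka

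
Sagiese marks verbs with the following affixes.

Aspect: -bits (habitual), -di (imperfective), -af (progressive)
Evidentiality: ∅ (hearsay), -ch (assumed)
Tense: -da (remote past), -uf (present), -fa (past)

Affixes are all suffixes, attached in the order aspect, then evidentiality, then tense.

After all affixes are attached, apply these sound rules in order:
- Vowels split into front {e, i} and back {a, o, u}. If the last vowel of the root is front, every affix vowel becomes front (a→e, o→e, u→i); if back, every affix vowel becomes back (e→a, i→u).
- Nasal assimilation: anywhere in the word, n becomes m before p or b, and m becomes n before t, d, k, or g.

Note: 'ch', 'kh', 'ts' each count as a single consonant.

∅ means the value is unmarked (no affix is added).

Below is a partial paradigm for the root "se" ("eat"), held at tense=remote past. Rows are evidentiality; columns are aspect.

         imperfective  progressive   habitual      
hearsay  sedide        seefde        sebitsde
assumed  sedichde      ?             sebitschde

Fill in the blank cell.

seefchde

Attach aspect progressive -af → seaf.
Attach evidentiality assumed -ch → seafch.
Attach tense remote past -da → seafchda.
Apply vowel harmony: seafchda → seefchde.
Nasal assimilation: no change.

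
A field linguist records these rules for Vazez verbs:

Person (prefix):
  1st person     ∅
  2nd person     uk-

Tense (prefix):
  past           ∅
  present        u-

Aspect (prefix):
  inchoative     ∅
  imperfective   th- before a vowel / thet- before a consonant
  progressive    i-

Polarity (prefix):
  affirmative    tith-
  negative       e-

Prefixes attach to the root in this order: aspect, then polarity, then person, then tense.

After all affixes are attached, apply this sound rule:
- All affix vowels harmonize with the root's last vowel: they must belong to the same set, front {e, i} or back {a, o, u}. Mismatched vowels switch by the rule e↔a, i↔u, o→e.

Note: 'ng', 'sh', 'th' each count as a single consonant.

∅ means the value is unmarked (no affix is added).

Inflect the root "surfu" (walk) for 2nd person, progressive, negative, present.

uukausurfu

Attach aspect progressive i- → isurfu.
Attach polarity negative e- → eisurfu.
Attach person 2nd person uk- → ukeisurfu.
Attach tense present u- → uukeisurfu.
Apply vowel harmony: uukeisurfu → uukausurfu.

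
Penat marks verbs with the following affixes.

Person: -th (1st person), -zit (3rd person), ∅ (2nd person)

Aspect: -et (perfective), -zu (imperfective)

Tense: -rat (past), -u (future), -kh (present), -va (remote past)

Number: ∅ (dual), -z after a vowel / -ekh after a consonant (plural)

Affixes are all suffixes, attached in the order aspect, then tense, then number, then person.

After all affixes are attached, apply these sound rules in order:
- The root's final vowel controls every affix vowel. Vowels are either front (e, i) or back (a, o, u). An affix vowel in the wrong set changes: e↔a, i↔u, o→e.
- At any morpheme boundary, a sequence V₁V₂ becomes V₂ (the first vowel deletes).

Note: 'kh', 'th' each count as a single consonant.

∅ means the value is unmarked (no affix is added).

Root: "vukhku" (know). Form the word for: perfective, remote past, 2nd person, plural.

Attach aspect perfective -et → vukhkuet.
Attach tense remote past -va → vukhkuetva.
Attach number plural -z (after vowel 'a') → vukhkuetvaz.
person = 2nd person: zero marking, form stays vukhkuetvaz.
Apply vowel harmony: vukhkuetvaz → vukhkuatvaz.
Apply vowel deletion: vukhkuatvaz → vukhkatvaz.

vukhkatvaz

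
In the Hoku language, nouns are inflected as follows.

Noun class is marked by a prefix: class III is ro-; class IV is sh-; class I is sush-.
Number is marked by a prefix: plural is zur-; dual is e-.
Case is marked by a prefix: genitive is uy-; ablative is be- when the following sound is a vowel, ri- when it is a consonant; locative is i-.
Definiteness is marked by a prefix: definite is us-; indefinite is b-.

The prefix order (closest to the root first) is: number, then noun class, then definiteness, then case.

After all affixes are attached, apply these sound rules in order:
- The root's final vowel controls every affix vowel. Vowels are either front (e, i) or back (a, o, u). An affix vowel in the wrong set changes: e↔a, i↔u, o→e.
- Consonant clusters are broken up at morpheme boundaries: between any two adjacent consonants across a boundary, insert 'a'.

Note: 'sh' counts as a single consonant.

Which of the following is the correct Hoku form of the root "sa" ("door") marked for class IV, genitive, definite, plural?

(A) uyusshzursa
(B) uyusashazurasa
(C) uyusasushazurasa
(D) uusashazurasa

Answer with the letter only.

B

Attach number plural zur- → zursa.
Attach noun class class IV sh- → shzursa.
Attach definiteness definite us- → usshzursa.
Attach case genitive uy- → uyusshzursa.
Vowel harmony: no change.
Apply epenthesis: uyusshzursa → uyusashazurasa.
So the correct form is uyusashazurasa, option (B).
(D) uusashazurasa is wrong: it uses locative instead of genitive for case.
(A) uyusshzursa is wrong: it fails to apply the sound rule(s).
(C) uyusasushazurasa is wrong: it uses class I instead of class IV for noun class.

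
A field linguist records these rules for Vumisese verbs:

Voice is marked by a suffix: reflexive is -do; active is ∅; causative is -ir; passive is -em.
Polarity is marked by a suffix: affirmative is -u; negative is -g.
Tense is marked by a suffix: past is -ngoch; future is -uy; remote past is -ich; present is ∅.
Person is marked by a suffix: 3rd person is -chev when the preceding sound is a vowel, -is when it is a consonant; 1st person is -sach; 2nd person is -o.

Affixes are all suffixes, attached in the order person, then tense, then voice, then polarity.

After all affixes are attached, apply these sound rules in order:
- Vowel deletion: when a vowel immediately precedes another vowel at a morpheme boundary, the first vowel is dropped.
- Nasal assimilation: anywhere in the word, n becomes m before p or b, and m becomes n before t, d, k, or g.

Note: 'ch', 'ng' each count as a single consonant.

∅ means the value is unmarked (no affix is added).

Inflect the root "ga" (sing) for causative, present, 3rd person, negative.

gachevirg

Attach person 3rd person -chev (after vowel 'a') → gachev.
tense = present: zero marking, form stays gachev.
Attach voice causative -ir → gachevir.
Attach polarity negative -g → gachevirg.
Vowel deletion: no change.
Nasal assimilation: no change.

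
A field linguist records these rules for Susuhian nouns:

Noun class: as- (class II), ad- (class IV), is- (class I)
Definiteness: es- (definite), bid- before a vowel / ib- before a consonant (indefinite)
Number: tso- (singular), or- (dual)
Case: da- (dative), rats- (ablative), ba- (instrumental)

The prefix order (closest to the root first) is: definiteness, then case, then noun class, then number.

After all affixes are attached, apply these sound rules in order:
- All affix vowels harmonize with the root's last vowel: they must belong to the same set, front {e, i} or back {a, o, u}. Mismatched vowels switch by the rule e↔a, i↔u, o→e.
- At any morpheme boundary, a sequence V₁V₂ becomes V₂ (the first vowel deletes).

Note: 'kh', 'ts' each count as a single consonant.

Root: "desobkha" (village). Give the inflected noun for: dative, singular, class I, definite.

tsusdasdesobkha

Attach definiteness definite es- → esdesobkha.
Attach case dative da- → daesdesobkha.
Attach noun class class I is- → isdaesdesobkha.
Attach number singular tso- → tsoisdaesdesobkha.
Apply vowel harmony: tsoisdaesdesobkha → tsousdaasdesobkha.
Apply vowel deletion: tsousdaasdesobkha → tsusdasdesobkha.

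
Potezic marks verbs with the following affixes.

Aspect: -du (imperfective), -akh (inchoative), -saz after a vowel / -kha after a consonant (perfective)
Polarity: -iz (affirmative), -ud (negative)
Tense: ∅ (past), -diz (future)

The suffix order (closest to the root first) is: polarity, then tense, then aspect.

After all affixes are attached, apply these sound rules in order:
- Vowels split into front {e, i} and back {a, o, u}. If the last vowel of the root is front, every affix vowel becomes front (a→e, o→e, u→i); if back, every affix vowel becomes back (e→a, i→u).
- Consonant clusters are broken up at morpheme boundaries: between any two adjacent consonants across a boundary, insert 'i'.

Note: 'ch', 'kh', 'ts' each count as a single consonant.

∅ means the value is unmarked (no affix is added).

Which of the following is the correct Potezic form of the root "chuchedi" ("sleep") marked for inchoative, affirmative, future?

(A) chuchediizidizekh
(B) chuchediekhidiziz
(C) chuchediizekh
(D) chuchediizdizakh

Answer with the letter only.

A

Attach polarity affirmative -iz → chuchediiz.
Attach tense future -diz → chuchediizdiz.
Attach aspect inchoative -akh → chuchediizdizakh.
Apply vowel harmony: chuchediizdizakh → chuchediizdizekh.
Apply epenthesis: chuchediizdizekh → chuchediizidizekh.
So the correct form is chuchediizidizekh, option (A).
(C) chuchediizekh is wrong: it uses past instead of future for tense.
(D) chuchediizdizakh is wrong: it fails to apply the sound rule(s).
(B) chuchediekhidiziz is wrong: it has the affixes in the wrong order.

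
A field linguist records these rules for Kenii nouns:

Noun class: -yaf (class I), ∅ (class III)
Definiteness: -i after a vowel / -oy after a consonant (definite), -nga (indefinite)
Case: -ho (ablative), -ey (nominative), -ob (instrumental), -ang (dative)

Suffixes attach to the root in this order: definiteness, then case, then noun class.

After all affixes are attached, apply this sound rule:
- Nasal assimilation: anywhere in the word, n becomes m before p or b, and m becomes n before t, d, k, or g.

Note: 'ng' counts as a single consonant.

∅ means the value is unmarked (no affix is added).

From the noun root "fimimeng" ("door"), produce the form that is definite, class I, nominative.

fimimengoyeyyaf

Attach definiteness definite -oy (after consonant 'ng') → fimimengoy.
Attach case nominative -ey → fimimengoyey.
Attach noun class class I -yaf → fimimengoyeyyaf.
Nasal assimilation: no change.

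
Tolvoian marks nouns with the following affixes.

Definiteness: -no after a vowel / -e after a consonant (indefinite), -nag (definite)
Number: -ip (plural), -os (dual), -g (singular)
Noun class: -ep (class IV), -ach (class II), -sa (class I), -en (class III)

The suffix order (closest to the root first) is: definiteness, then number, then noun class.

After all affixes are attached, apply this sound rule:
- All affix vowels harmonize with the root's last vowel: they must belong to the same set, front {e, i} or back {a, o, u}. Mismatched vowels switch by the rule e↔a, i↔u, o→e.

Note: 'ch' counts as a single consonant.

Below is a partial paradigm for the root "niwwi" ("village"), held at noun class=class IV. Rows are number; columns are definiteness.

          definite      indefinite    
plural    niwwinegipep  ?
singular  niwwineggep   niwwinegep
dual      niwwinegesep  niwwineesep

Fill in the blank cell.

Attach definiteness indefinite -no (after vowel 'i') → niwwino.
Attach number plural -ip → niwwinoip.
Attach noun class class IV -ep → niwwinoipep.
Apply vowel harmony: niwwinoipep → niwwineipep.

niwwineipep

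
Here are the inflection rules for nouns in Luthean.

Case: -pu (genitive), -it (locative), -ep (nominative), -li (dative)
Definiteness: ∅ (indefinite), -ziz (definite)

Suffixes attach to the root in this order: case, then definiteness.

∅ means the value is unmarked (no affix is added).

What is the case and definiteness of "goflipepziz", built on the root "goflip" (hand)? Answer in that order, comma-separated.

nominative, definite

Segment: goflip-ep-ziz.
case: -ep → nominative.
definiteness: -ziz → definite.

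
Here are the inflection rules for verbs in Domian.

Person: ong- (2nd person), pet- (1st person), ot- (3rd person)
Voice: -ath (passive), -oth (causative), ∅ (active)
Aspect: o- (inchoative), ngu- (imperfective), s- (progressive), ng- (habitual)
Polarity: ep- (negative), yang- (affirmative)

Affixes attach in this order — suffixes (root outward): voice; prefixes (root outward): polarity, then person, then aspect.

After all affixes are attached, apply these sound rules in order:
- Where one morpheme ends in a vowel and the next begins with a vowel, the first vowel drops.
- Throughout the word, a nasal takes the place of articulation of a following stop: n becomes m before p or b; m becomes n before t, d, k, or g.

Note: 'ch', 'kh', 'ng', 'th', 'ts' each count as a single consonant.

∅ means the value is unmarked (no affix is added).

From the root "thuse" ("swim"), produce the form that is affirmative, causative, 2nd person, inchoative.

ongyangthusoth

Attach polarity affirmative yang- → yangthuse.
Attach voice causative -oth → yangthuseoth.
Attach person 2nd person ong- → ongyangthuseoth.
Attach aspect inchoative o- → oongyangthuseoth.
Apply vowel deletion: oongyangthuseoth → ongyangthusoth.
Nasal assimilation: no change.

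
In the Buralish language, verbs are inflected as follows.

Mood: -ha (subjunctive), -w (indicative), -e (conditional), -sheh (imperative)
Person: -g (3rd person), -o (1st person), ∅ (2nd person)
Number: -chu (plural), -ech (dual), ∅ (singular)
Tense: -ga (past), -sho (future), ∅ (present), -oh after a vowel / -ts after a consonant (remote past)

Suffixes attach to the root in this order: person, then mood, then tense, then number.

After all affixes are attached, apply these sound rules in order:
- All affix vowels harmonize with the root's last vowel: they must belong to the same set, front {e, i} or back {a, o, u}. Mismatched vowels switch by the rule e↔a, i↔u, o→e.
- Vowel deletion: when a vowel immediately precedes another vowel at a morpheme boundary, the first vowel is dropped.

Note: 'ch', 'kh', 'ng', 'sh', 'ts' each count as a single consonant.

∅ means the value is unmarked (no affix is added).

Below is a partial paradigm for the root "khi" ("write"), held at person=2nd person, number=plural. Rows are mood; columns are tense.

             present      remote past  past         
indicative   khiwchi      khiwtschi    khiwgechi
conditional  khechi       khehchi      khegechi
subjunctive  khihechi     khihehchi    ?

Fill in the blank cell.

person = 2nd person: zero marking, form stays khi.
Attach mood subjunctive -ha → khiha.
Attach tense past -ga → khihaga.
Attach number plural -chu → khihagachu.
Apply vowel harmony: khihagachu → khihegechi.
Vowel deletion: no change.

khihegechi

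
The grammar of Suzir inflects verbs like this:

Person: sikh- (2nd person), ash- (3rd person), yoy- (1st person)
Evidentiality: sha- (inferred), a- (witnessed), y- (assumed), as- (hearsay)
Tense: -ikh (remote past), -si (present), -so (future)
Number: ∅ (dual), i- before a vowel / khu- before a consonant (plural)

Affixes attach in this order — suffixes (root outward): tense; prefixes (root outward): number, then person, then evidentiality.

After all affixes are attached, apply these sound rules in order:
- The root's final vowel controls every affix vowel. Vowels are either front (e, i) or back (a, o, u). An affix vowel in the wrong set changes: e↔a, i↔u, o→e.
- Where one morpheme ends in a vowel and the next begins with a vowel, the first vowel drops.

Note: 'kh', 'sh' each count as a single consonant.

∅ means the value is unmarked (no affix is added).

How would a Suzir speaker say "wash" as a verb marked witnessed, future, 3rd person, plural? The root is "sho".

Attach number plural khu- (before consonant 'sh') → khusho.
Attach person 3rd person ash- → ashkhusho.
Attach evidentiality witnessed a- → aashkhusho.
Attach tense future -so → aashkhushoso.
Vowel harmony: no change.
Apply vowel deletion: aashkhushoso → ashkhushoso.

ashkhushoso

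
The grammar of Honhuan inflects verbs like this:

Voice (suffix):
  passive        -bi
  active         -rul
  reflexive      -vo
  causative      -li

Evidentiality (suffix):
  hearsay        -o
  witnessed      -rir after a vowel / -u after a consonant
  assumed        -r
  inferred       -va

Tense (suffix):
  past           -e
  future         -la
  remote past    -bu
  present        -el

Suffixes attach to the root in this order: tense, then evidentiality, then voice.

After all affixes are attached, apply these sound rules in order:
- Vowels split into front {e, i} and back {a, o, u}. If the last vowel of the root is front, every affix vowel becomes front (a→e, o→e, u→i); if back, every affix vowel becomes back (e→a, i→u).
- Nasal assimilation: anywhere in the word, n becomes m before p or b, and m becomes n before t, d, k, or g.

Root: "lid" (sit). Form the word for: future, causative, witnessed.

Attach tense future -la → lidla.
Attach evidentiality witnessed -rir (after vowel 'a') → lidlarir.
Attach voice causative -li → lidlarirli.
Apply vowel harmony: lidlarirli → lidlerirli.
Nasal assimilation: no change.

lidlerirli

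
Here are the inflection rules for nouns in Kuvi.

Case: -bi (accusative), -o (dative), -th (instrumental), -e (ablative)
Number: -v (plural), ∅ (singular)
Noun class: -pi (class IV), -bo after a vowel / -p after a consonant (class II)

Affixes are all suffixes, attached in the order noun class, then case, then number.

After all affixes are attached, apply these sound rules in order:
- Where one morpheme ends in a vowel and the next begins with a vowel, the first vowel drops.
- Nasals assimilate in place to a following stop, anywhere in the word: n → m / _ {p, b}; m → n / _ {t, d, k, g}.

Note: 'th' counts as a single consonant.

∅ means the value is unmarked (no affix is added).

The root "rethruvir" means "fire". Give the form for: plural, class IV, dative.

Attach noun class class IV -pi → rethruvirpi.
Attach case dative -o → rethruvirpio.
Attach number plural -v → rethruvirpiov.
Apply vowel deletion: rethruvirpiov → rethruvirpov.
Nasal assimilation: no change.

rethruvirpov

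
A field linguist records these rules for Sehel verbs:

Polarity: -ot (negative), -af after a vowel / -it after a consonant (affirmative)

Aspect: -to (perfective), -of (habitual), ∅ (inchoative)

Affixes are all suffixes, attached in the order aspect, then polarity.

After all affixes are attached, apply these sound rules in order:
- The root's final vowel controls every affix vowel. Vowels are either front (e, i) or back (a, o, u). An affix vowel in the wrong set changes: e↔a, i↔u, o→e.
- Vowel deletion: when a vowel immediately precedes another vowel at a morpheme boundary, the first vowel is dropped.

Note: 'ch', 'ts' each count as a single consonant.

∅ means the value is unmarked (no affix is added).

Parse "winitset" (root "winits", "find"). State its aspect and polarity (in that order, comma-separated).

inchoative, negative

Segment: winits-ot.
aspect: ∅ → inchoative.
polarity: -ot → negative.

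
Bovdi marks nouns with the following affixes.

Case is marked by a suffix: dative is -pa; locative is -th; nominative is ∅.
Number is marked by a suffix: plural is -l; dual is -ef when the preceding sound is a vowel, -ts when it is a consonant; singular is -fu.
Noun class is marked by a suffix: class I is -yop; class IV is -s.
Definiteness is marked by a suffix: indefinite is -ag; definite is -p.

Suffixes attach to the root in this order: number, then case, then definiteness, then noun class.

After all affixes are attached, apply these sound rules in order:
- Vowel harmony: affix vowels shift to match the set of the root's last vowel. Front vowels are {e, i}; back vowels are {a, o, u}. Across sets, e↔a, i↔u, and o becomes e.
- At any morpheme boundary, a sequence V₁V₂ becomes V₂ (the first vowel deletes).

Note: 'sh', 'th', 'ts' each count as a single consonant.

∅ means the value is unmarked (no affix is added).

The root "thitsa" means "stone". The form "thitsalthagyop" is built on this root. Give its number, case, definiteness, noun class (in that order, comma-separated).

plural, locative, indefinite, class I

Segment: thitsa-l-th-ag-yop.
number: -l → plural.
case: -th → locative.
definiteness: -ag → indefinite.
noun class: -yop → class I.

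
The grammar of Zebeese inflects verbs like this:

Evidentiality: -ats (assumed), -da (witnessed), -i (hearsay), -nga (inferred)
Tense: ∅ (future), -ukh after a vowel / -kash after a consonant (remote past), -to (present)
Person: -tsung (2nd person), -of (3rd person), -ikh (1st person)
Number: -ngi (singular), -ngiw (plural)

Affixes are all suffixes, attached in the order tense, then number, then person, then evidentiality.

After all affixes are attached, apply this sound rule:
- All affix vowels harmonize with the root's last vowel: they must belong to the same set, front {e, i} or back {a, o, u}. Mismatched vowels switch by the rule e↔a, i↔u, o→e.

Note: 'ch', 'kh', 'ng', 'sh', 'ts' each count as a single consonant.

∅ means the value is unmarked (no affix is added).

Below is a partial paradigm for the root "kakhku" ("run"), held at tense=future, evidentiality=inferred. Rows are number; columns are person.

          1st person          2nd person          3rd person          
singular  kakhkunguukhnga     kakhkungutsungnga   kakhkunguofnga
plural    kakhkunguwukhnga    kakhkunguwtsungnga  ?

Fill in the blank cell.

kakhkunguwofnga

tense = future: zero marking, form stays kakhku.
Attach number plural -ngiw → kakhkungiw.
Attach person 3rd person -of → kakhkungiwof.
Attach evidentiality inferred -nga → kakhkungiwofnga.
Apply vowel harmony: kakhkungiwofnga → kakhkunguwofnga.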